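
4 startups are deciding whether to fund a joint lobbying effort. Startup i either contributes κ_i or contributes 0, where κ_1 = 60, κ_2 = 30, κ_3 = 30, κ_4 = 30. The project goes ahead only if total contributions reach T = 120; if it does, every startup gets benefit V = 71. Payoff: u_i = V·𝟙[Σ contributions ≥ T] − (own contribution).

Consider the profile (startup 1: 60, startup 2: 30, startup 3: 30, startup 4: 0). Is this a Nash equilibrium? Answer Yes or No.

Total = 120 ≥ 120: provided.
Startup 1 (pledges 60, payoff 11): dropping to 0 → total 60, payoff 0. No gain.
Startup 2 (pledges 30, payoff 41): dropping to 0 → total 90, payoff 0. No gain.
Startup 3 (pledges 30, payoff 41): dropping to 0 → total 90, payoff 0. No gain.
Startup 4 (pledges 0, payoff 71): pledging 30 → total 150, payoff 41. No gain.

Yes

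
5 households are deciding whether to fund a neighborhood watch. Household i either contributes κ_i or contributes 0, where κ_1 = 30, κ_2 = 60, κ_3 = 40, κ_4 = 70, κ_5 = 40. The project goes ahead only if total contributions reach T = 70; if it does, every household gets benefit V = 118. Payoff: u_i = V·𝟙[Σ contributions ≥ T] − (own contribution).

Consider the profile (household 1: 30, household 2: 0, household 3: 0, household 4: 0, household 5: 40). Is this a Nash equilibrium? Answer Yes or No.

Yes

Total = 70 ≥ 70: provided.
Household 1 (pledges 30, payoff 88): dropping to 0 → total 40, payoff 0. No gain.
Household 2 (pledges 0, payoff 118): pledging 60 → total 130, payoff 58. No gain.
Household 3 (pledges 0, payoff 118): pledging 40 → total 110, payoff 78. No gain.
Household 4 (pledges 0, payoff 118): pledging 70 → total 140, payoff 48. No gain.
Household 5 (pledges 40, payoff 78): dropping to 0 → total 30, payoff 0. No gain.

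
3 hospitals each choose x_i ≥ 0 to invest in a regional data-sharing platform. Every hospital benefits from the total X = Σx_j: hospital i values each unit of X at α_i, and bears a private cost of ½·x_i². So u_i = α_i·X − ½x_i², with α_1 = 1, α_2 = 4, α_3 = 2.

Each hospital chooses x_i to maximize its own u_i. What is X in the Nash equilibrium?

7

Hospital i's FOC: ∂u_i/∂x_i = α_i − x_i = 0, so x_i* = α_i.
NE contributions = (1, 4, 2); X = 7.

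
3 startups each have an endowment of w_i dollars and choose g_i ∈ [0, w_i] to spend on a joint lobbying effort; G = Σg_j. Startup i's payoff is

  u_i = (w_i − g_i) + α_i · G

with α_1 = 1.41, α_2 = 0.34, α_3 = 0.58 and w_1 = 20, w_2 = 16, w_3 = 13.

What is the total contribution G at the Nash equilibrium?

20

∂u_i/∂g_i = α_i − 1, so startup i contributes w_i if α_i > 1, else 0.
α_i > 1 for i ∈ {1}; NE contributions (20, 0, 0), G = 20.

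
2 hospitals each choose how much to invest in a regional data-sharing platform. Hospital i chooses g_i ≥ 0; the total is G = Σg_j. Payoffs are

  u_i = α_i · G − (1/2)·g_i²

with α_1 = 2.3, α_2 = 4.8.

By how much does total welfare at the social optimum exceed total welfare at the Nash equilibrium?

14.165

Hospital i's FOC: ∂u_i/∂g_i = α_i − g_i = 0, so g_i* = α_i.
NE contributions = (2.3, 4.8); G = 7.1.
W^NE = (Σα)·G − ½Σα_i² = 7.1² − ½·28.33 = 36.245.
Planner sets g_i = Σα_j = 7.1 for every i, so G^SO = 2·7.1 = 14.2.
W^SO = (Σα)·G^SO − ½·2·(Σα)² = (2/2)·7.1² = 50.41.
Deadweight loss = W^SO − W^NE = 14.165.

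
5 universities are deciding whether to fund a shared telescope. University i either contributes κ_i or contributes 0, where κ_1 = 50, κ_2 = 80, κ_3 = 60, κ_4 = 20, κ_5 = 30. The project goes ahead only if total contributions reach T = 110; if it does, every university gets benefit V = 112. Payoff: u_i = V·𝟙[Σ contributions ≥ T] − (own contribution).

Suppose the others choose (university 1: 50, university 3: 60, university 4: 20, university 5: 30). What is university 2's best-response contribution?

Others' total = 160 ≥ 110; contributing adds cost 80 for no extra benefit.
Best response: 0.

0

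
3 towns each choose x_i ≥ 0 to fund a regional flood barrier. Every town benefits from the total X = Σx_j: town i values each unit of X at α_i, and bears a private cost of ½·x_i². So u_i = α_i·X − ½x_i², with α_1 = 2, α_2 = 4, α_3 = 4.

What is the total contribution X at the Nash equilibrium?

Town i's FOC: ∂u_i/∂x_i = α_i − x_i = 0, so x_i* = α_i.
NE contributions = (2, 4, 4); X = 10.

10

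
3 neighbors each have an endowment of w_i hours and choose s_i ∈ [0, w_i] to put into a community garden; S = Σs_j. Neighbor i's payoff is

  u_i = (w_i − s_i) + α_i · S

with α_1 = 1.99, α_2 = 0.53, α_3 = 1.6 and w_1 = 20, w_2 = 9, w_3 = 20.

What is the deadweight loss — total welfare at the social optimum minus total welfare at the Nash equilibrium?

∂u_i/∂s_i = α_i − 1, so neighbor i contributes w_i if α_i > 1, else 0.
α_i > 1 for i ∈ {1, 3}; NE contributions (20, 0, 20), S = 40.
W^NE = Σw_i − S^NE + (Σα_i)·S^NE = 49 + 3.12·40 = 173.8.
Planner: ∂(Σu_j)/∂s_i = Σα_j − 1 = 3.12 > 0, so everyone contributes w_i; S^SO = 49, W^SO = 49 + 3.12·49 = 201.88.
Deadweight loss = 28.08.

28.08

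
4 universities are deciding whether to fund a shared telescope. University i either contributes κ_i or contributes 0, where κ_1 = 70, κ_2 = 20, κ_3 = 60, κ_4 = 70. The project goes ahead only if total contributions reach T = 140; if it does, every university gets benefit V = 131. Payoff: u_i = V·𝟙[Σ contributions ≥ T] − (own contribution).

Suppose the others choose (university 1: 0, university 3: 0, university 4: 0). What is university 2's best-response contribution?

0

Others' total = 0. Even contributing 20 gives 20 < 140: no benefit either way.
Best response: 0.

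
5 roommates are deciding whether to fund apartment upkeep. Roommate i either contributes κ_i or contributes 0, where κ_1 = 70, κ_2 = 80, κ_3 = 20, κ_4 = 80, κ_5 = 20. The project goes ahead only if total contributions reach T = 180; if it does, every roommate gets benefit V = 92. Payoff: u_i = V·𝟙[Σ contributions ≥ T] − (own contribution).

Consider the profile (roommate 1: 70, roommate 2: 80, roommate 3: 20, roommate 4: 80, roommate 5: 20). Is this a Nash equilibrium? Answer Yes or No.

Total = 270 ≥ 180: provided.
Roommate 1 (pledges 70, payoff 22): dropping to 0 → total 200, payoff 92. Profitable deviation.

No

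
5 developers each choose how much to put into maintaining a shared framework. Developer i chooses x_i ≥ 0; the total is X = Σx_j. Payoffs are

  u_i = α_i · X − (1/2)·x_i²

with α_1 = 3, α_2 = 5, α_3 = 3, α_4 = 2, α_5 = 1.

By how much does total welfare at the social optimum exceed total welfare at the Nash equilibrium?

318

Developer i's FOC: ∂u_i/∂x_i = α_i − x_i = 0, so x_i* = α_i.
NE contributions = (3, 5, 3, 2, 1); X = 14.
W^NE = (Σα)·X − ½Σα_i² = 14² − ½·48 = 172.
Planner sets x_i = Σα_j = 14 for every i, so X^SO = 5·14 = 70.
W^SO = (Σα)·X^SO − ½·5·(Σα)² = (5/2)·14² = 490.
Deadweight loss = W^SO − W^NE = 318.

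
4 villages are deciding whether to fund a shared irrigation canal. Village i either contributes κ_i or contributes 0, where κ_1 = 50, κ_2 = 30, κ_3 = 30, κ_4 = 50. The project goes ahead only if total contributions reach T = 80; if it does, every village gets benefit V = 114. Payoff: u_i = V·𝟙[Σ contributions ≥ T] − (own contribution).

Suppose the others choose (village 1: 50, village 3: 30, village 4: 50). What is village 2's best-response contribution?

0

Others' total = 130 ≥ 80; contributing adds cost 30 for no extra benefit.
Best response: 0.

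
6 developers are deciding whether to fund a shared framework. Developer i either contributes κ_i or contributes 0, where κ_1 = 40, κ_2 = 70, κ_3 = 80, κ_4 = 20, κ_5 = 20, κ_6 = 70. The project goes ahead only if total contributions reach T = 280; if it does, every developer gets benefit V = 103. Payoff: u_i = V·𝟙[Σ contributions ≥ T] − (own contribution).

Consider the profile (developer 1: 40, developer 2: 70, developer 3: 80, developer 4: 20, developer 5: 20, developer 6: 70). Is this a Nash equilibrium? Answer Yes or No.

No

Total = 300 ≥ 280: provided.
Developer 1 (pledges 40, payoff 63): dropping to 0 → total 260, payoff 0. No gain.
Developer 2 (pledges 70, payoff 33): dropping to 0 → total 230, payoff 0. No gain.
Developer 3 (pledges 80, payoff 23): dropping to 0 → total 220, payoff 0. No gain.
Developer 4 (pledges 20, payoff 83): dropping to 0 → total 280, payoff 103. Profitable deviation.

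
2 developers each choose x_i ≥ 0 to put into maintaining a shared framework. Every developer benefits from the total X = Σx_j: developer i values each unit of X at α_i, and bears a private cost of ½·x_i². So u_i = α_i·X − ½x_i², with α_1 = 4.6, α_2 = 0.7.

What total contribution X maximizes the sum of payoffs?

Planner FOC: ∂(Σu_j)/∂x_i = (Σα_j) − x_i = 0, so x_i^SO = Σα_j = 5.3 for every i; X^SO = 10.6.

10.6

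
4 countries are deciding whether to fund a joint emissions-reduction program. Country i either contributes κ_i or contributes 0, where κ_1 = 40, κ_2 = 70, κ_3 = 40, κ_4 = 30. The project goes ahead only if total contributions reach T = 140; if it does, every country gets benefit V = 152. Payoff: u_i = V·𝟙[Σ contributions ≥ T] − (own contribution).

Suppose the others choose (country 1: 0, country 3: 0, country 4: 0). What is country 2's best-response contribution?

0

Others' total = 0. Even contributing 70 gives 70 < 140: no benefit either way.
Best response: 0.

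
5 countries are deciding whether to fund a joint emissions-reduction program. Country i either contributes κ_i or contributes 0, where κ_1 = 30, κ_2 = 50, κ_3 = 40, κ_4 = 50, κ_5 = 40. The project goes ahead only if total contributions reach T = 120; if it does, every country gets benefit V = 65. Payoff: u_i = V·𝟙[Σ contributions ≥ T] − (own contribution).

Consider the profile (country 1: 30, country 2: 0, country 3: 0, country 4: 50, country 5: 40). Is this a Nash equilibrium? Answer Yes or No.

Total = 120 ≥ 120: provided.
Country 1 (pledges 30, payoff 35): dropping to 0 → total 90, payoff 0. No gain.
Country 2 (pledges 0, payoff 65): pledging 50 → total 170, payoff 15. No gain.
Country 3 (pledges 0, payoff 65): pledging 40 → total 160, payoff 25. No gain.
Country 4 (pledges 50, payoff 15): dropping to 0 → total 70, payoff 0. No gain.
Country 5 (pledges 40, payoff 25): dropping to 0 → total 80, payoff 0. No gain.

Yes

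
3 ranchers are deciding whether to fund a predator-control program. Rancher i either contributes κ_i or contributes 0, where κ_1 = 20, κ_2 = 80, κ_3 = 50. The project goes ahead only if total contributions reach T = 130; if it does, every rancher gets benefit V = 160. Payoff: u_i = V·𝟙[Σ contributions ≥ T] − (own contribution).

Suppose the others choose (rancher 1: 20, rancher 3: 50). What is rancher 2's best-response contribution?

Others' total = 70. Contributing 80 brings total to 150 ≥ 130: gain V − κ_2 = 80.
Best response: 80.

80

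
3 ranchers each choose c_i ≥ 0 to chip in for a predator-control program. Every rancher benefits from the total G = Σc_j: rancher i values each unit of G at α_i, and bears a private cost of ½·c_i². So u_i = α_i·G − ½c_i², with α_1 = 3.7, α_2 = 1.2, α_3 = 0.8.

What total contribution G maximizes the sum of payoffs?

Planner FOC: ∂(Σu_j)/∂c_i = (Σα_j) − c_i = 0, so c_i^SO = Σα_j = 5.7 for every i; G^SO = 17.1.

17.1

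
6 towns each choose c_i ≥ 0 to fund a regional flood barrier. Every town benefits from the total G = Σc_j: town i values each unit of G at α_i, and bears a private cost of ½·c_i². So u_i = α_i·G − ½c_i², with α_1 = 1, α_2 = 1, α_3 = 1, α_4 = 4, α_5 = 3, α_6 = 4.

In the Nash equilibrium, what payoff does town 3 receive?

13.5

Town i's FOC: ∂u_i/∂c_i = α_i − c_i = 0, so c_i* = α_i.
NE contributions = (1, 1, 1, 4, 3, 4); G = 14.
u_3 = α_3·G − ½·(c_3)² = 1·14 − ½·1² = 13.5.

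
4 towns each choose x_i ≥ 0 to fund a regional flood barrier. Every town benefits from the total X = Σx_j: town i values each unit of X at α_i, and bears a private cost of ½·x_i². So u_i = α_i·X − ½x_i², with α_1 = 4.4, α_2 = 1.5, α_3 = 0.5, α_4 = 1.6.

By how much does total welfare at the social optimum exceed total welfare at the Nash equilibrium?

Town i's FOC: ∂u_i/∂x_i = α_i − x_i = 0, so x_i* = α_i.
NE contributions = (4.4, 1.5, 0.5, 1.6); X = 8.
W^NE = (Σα)·X − ½Σα_i² = 8² − ½·24.42 = 51.79.
Planner sets x_i = Σα_j = 8 for every i, so X^SO = 4·8 = 32.
W^SO = (Σα)·X^SO − ½·4·(Σα)² = (4/2)·8² = 128.
Deadweight loss = W^SO − W^NE = 76.21.

76.21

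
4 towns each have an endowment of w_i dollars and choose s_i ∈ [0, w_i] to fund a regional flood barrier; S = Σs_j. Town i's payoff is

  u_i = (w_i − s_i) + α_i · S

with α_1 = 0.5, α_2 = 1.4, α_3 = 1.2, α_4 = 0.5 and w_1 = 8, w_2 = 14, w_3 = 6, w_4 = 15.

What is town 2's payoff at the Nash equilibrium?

28

∂u_i/∂s_i = α_i − 1, so town i contributes w_i if α_i > 1, else 0.
α_i > 1 for i ∈ {2, 3}; NE contributions (0, 14, 6, 0), S = 20.
u_2 = (14 − 14) + 1.4·20 = 28.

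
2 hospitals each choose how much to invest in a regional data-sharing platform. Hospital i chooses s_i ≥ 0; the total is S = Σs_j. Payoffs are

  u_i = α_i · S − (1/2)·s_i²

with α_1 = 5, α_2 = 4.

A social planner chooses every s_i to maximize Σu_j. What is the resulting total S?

Planner FOC: ∂(Σu_j)/∂s_i = (Σα_j) − s_i = 0, so s_i^SO = Σα_j = 9 for every i; S^SO = 18.

18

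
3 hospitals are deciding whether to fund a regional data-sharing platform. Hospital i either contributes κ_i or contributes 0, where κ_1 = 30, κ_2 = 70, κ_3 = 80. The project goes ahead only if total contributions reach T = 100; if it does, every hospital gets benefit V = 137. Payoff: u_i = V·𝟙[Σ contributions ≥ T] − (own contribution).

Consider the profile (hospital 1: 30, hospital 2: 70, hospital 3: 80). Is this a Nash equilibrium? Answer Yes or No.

No

Total = 180 ≥ 100: provided.
Hospital 1 (pledges 30, payoff 107): dropping to 0 → total 150, payoff 137. Profitable deviation.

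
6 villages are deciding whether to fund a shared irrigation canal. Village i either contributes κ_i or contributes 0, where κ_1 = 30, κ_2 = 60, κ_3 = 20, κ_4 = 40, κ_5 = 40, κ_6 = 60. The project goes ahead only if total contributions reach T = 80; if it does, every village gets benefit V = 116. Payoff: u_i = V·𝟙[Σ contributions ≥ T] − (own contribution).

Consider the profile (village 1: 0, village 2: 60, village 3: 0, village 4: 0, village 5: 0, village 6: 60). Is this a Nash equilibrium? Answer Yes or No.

Yes

Total = 120 ≥ 80: provided.
Village 1 (pledges 0, payoff 116): pledging 30 → total 150, payoff 86. No gain.
Village 2 (pledges 60, payoff 56): dropping to 0 → total 60, payoff 0. No gain.
Village 3 (pledges 0, payoff 116): pledging 20 → total 140, payoff 96. No gain.
Village 4 (pledges 0, payoff 116): pledging 40 → total 160, payoff 76. No gain.
Village 5 (pledges 0, payoff 116): pledging 40 → total 160, payoff 76. No gain.
Village 6 (pledges 60, payoff 56): dropping to 0 → total 60, payoff 0. No gain.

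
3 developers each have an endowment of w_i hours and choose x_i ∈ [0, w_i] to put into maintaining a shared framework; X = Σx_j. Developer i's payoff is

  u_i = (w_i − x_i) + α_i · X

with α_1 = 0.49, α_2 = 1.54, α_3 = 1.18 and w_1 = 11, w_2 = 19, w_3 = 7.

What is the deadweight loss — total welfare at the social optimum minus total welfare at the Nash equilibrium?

∂u_i/∂x_i = α_i − 1, so developer i contributes w_i if α_i > 1, else 0.
α_i > 1 for i ∈ {2, 3}; NE contributions (0, 19, 7), X = 26.
W^NE = Σw_i − X^NE + (Σα_i)·X^NE = 37 + 2.21·26 = 94.46.
Planner: ∂(Σu_j)/∂x_i = Σα_j − 1 = 2.21 > 0, so everyone contributes w_i; X^SO = 37, W^SO = 37 + 2.21·37 = 118.77.
Deadweight loss = 24.31.

24.31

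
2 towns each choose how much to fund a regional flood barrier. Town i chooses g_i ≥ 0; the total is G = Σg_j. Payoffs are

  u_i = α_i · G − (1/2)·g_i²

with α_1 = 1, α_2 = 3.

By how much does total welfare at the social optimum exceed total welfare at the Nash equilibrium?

Town i's FOC: ∂u_i/∂g_i = α_i − g_i = 0, so g_i* = α_i.
NE contributions = (1, 3); G = 4.
W^NE = (Σα)·G − ½Σα_i² = 4² − ½·10 = 11.
Planner sets g_i = Σα_j = 4 for every i, so G^SO = 2·4 = 8.
W^SO = (Σα)·G^SO − ½·2·(Σα)² = (2/2)·4² = 16.
Deadweight loss = W^SO − W^NE = 5.

5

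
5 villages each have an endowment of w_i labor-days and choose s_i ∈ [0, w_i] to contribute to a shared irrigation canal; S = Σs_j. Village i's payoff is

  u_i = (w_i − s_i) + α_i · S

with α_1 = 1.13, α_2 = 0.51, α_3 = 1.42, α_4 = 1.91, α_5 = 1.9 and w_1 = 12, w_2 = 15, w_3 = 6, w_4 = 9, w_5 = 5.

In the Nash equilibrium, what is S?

∂u_i/∂s_i = α_i − 1, so village i contributes w_i if α_i > 1, else 0.
α_i > 1 for i ∈ {1, 3, 4, 5}; NE contributions (12, 0, 6, 9, 5), S = 32.

32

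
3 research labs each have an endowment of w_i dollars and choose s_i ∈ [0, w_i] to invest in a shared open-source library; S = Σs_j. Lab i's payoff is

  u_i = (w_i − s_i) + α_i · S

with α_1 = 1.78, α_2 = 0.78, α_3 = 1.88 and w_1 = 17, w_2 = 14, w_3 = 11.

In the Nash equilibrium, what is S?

∂u_i/∂s_i = α_i − 1, so lab i contributes w_i if α_i > 1, else 0.
α_i > 1 for i ∈ {1, 3}; NE contributions (17, 0, 11), S = 28.

28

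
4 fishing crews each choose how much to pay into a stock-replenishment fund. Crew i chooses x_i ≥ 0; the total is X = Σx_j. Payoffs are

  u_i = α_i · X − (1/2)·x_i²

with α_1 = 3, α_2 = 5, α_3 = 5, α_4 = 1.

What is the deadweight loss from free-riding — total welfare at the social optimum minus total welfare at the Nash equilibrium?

226

Crew i's FOC: ∂u_i/∂x_i = α_i − x_i = 0, so x_i* = α_i.
NE contributions = (3, 5, 5, 1); X = 14.
W^NE = (Σα)·X − ½Σα_i² = 14² − ½·60 = 166.
Planner sets x_i = Σα_j = 14 for every i, so X^SO = 4·14 = 56.
W^SO = (Σα)·X^SO − ½·4·(Σα)² = (4/2)·14² = 392.
Deadweight loss = W^SO − W^NE = 226.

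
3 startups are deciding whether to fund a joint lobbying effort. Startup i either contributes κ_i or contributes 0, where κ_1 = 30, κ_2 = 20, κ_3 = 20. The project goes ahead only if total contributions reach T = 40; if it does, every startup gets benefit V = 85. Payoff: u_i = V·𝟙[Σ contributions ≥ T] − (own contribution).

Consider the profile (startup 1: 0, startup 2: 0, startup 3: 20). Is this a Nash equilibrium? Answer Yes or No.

No

Total = 20 < 40: not provided.
Startup 1 (pledges 0, payoff 0): pledging 30 → total 50, payoff 55. Profitable deviation.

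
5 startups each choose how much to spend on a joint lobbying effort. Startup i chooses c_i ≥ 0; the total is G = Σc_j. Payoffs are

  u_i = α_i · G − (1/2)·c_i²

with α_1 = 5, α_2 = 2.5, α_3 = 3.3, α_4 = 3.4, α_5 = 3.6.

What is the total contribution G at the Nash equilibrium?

Startup i's FOC: ∂u_i/∂c_i = α_i − c_i = 0, so c_i* = α_i.
NE contributions = (5, 2.5, 3.3, 3.4, 3.6); G = 17.8.

17.8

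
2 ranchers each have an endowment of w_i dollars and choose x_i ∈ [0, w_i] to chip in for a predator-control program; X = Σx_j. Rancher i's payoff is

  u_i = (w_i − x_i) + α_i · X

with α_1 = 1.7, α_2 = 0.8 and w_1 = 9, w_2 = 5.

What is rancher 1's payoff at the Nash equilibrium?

15.3

∂u_i/∂x_i = α_i − 1, so rancher i contributes w_i if α_i > 1, else 0.
α_i > 1 for i ∈ {1}; NE contributions (9, 0), X = 9.
u_1 = (9 − 9) + 1.7·9 = 15.3.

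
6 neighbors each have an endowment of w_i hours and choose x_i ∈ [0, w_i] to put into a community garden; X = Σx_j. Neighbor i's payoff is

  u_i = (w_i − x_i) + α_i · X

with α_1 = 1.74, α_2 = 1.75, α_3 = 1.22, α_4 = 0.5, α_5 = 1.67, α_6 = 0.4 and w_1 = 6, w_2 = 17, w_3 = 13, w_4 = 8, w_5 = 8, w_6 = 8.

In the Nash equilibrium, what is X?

44

∂u_i/∂x_i = α_i − 1, so neighbor i contributes w_i if α_i > 1, else 0.
α_i > 1 for i ∈ {1, 2, 3, 5}; NE contributions (6, 17, 13, 0, 8, 0), X = 44.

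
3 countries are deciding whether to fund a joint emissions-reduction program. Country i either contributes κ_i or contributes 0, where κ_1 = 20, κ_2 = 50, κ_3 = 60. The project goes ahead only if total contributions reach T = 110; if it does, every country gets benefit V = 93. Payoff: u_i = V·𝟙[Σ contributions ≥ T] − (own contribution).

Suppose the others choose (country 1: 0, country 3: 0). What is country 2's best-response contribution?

0

Others' total = 0. Even contributing 50 gives 50 < 110: no benefit either way.
Best response: 0.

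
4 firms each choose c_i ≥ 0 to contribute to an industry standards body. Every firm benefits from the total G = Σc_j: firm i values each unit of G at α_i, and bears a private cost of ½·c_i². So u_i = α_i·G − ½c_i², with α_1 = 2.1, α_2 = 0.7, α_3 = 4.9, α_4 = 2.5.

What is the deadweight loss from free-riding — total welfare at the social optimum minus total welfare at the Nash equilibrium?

Firm i's FOC: ∂u_i/∂c_i = α_i − c_i = 0, so c_i* = α_i.
NE contributions = (2.1, 0.7, 4.9, 2.5); G = 10.2.
W^NE = (Σα)·G − ½Σα_i² = 10.2² − ½·35.16 = 86.46.
Planner sets c_i = Σα_j = 10.2 for every i, so G^SO = 4·10.2 = 40.8.
W^SO = (Σα)·G^SO − ½·4·(Σα)² = (4/2)·10.2² = 208.08.
Deadweight loss = W^SO − W^NE = 121.62.

121.62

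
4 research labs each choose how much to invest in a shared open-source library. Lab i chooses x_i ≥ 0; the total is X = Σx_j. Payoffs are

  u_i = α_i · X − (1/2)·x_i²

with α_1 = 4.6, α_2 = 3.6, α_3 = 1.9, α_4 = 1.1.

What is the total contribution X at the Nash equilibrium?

11.2

Lab i's FOC: ∂u_i/∂x_i = α_i − x_i = 0, so x_i* = α_i.
NE contributions = (4.6, 3.6, 1.9, 1.1); X = 11.2.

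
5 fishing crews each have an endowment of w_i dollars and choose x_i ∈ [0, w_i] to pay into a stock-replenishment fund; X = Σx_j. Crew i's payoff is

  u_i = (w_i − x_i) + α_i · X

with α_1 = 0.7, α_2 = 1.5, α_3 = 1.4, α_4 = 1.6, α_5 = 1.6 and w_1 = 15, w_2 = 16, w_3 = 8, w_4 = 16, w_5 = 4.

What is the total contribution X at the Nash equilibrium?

44

∂u_i/∂x_i = α_i − 1, so crew i contributes w_i if α_i > 1, else 0.
α_i > 1 for i ∈ {2, 3, 4, 5}; NE contributions (0, 16, 8, 16, 4), X = 44.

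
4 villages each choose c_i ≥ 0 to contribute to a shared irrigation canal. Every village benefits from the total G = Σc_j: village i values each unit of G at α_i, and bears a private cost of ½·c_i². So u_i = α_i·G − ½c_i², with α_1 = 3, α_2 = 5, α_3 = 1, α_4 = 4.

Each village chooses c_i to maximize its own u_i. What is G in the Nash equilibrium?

Village i's FOC: ∂u_i/∂c_i = α_i − c_i = 0, so c_i* = α_i.
NE contributions = (3, 5, 1, 4); G = 13.

13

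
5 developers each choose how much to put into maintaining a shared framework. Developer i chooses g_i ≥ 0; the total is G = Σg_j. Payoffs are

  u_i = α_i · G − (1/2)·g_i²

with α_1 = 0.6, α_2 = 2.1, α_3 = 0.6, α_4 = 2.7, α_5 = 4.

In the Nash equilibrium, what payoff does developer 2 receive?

18.795

Developer i's FOC: ∂u_i/∂g_i = α_i − g_i = 0, so g_i* = α_i.
NE contributions = (0.6, 2.1, 0.6, 2.7, 4); G = 10.
u_2 = α_2·G − ½·(g_2)² = 2.1·10 − ½·2.1² = 18.795.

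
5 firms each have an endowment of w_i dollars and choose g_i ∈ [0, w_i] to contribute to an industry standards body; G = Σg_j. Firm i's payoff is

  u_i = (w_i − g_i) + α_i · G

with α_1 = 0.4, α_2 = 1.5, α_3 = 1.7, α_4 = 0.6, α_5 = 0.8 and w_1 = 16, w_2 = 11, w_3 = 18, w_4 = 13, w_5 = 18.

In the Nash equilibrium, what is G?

29

∂u_i/∂g_i = α_i − 1, so firm i contributes w_i if α_i > 1, else 0.
α_i > 1 for i ∈ {2, 3}; NE contributions (0, 11, 18, 0, 0), G = 29.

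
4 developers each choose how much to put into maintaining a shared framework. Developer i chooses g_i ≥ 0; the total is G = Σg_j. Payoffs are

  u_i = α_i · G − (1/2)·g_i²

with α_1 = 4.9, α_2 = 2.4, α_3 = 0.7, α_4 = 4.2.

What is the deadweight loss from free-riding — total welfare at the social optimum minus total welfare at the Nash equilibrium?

Developer i's FOC: ∂u_i/∂g_i = α_i − g_i = 0, so g_i* = α_i.
NE contributions = (4.9, 2.4, 0.7, 4.2); G = 12.2.
W^NE = (Σα)·G − ½Σα_i² = 12.2² − ½·47.9 = 124.89.
Planner sets g_i = Σα_j = 12.2 for every i, so G^SO = 4·12.2 = 48.8.
W^SO = (Σα)·G^SO − ½·4·(Σα)² = (4/2)·12.2² = 297.68.
Deadweight loss = W^SO − W^NE = 172.79.

172.79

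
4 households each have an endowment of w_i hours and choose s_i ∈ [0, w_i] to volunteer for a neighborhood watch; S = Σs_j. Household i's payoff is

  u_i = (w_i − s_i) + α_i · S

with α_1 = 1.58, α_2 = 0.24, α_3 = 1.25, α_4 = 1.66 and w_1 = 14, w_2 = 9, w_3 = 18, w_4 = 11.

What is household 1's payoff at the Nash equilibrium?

∂u_i/∂s_i = α_i − 1, so household i contributes w_i if α_i > 1, else 0.
α_i > 1 for i ∈ {1, 3, 4}; NE contributions (14, 0, 18, 11), S = 43.
u_1 = (14 − 14) + 1.58·43 = 67.94.

67.94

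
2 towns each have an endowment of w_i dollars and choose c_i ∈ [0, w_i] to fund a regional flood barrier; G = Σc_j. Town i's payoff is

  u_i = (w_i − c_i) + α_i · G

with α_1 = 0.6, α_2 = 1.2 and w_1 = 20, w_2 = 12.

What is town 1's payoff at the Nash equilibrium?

∂u_i/∂c_i = α_i − 1, so town i contributes w_i if α_i > 1, else 0.
α_i > 1 for i ∈ {2}; NE contributions (0, 12), G = 12.
u_1 = (20 − 0) + 0.6·12 = 27.2.

27.2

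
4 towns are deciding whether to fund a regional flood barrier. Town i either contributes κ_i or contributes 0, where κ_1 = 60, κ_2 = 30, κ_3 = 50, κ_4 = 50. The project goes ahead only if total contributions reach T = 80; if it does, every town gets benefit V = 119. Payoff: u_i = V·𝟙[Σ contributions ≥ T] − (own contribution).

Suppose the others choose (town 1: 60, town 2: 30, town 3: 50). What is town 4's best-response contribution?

Others' total = 140 ≥ 80; contributing adds cost 50 for no extra benefit.
Best response: 0.

0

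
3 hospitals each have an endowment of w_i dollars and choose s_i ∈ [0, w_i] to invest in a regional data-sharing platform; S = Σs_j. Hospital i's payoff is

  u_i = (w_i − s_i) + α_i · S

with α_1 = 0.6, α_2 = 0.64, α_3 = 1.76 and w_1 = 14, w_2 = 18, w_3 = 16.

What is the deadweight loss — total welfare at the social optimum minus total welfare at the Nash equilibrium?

∂u_i/∂s_i = α_i − 1, so hospital i contributes w_i if α_i > 1, else 0.
α_i > 1 for i ∈ {3}; NE contributions (0, 0, 16), S = 16.
W^NE = Σw_i − S^NE + (Σα_i)·S^NE = 48 + 2·16 = 80.
Planner: ∂(Σu_j)/∂s_i = Σα_j − 1 = 2 > 0, so everyone contributes w_i; S^SO = 48, W^SO = 48 + 2·48 = 144.
Deadweight loss = 64.

64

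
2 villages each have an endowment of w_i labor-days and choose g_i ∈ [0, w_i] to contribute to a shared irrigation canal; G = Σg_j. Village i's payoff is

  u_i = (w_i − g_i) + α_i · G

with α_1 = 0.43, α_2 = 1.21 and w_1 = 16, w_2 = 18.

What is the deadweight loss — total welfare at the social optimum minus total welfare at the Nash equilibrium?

10.24

∂u_i/∂g_i = α_i − 1, so village i contributes w_i if α_i > 1, else 0.
α_i > 1 for i ∈ {2}; NE contributions (0, 18), G = 18.
W^NE = Σw_i − G^NE + (Σα_i)·G^NE = 34 + 0.64·18 = 45.52.
Planner: ∂(Σu_j)/∂g_i = Σα_j − 1 = 0.64 > 0, so everyone contributes w_i; G^SO = 34, W^SO = 34 + 0.64·34 = 55.76.
Deadweight loss = 10.24.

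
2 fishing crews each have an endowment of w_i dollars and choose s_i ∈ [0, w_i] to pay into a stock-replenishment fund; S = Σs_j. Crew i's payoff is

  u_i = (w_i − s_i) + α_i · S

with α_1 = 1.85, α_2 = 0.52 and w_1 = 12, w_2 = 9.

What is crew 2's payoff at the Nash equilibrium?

∂u_i/∂s_i = α_i − 1, so crew i contributes w_i if α_i > 1, else 0.
α_i > 1 for i ∈ {1}; NE contributions (12, 0), S = 12.
u_2 = (9 − 0) + 0.52·12 = 15.24.

15.24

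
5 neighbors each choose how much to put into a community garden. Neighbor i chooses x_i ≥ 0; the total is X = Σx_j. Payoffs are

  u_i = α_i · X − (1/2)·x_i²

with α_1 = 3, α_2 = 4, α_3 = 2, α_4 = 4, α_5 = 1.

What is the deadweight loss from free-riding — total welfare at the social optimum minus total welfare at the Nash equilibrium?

317

Neighbor i's FOC: ∂u_i/∂x_i = α_i − x_i = 0, so x_i* = α_i.
NE contributions = (3, 4, 2, 4, 1); X = 14.
W^NE = (Σα)·X − ½Σα_i² = 14² − ½·46 = 173.
Planner sets x_i = Σα_j = 14 for every i, so X^SO = 5·14 = 70.
W^SO = (Σα)·X^SO − ½·5·(Σα)² = (5/2)·14² = 490.
Deadweight loss = W^SO − W^NE = 317.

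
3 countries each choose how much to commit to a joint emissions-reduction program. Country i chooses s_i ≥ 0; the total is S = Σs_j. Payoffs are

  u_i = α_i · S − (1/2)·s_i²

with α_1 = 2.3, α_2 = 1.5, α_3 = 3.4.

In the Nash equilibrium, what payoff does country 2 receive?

9.675

Country i's FOC: ∂u_i/∂s_i = α_i − s_i = 0, so s_i* = α_i.
NE contributions = (2.3, 1.5, 3.4); S = 7.2.
u_2 = α_2·S − ½·(s_2)² = 1.5·7.2 − ½·1.5² = 9.675.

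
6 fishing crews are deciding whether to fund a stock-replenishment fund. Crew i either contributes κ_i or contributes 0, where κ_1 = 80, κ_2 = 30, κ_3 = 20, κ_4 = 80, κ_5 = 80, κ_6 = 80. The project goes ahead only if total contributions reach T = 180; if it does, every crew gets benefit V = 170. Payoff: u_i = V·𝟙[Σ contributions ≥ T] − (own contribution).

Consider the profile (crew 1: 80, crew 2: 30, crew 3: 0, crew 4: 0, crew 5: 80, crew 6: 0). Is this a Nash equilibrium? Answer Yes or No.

Yes

Total = 190 ≥ 180: provided.
Crew 1 (pledges 80, payoff 90): dropping to 0 → total 110, payoff 0. No gain.
Crew 2 (pledges 30, payoff 140): dropping to 0 → total 160, payoff 0. No gain.
Crew 3 (pledges 0, payoff 170): pledging 20 → total 210, payoff 150. No gain.
Crew 4 (pledges 0, payoff 170): pledging 80 → total 270, payoff 90. No gain.
Crew 5 (pledges 80, payoff 90): dropping to 0 → total 110, payoff 0. No gain.
Crew 6 (pledges 0, payoff 170): pledging 80 → total 270, payoff 90. No gain.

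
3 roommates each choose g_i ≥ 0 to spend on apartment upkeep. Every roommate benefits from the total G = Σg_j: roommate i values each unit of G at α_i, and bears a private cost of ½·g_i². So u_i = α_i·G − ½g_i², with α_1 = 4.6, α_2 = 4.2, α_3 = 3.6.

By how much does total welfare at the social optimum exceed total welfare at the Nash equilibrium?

102.76

Roommate i's FOC: ∂u_i/∂g_i = α_i − g_i = 0, so g_i* = α_i.
NE contributions = (4.6, 4.2, 3.6); G = 12.4.
W^NE = (Σα)·G − ½Σα_i² = 12.4² − ½·51.76 = 127.88.
Planner sets g_i = Σα_j = 12.4 for every i, so G^SO = 3·12.4 = 37.2.
W^SO = (Σα)·G^SO − ½·3·(Σα)² = (3/2)·12.4² = 230.64.
Deadweight loss = W^SO − W^NE = 102.76.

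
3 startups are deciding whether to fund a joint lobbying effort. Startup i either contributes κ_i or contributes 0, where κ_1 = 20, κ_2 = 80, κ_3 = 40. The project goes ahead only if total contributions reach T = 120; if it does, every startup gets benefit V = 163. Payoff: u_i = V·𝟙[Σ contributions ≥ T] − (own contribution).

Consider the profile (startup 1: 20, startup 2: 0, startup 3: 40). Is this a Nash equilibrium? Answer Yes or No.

Total = 60 < 120: not provided.
Startup 1 (pledges 20, payoff -20): dropping to 0 → total 40, payoff 0. Profitable deviation.

No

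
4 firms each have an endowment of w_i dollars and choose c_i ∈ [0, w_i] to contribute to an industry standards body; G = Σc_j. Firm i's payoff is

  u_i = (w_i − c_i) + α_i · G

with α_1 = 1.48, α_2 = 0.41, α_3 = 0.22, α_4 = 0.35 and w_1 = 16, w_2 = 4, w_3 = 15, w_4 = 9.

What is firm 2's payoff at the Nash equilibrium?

∂u_i/∂c_i = α_i − 1, so firm i contributes w_i if α_i > 1, else 0.
α_i > 1 for i ∈ {1}; NE contributions (16, 0, 0, 0), G = 16.
u_2 = (4 − 0) + 0.41·16 = 10.56.

10.56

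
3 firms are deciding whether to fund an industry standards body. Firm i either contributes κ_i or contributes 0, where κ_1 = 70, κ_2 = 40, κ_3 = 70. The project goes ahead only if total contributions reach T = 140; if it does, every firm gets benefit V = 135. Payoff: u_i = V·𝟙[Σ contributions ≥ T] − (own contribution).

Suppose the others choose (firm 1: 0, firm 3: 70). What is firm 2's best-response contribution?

Others' total = 70. Even contributing 40 gives 110 < 140: no benefit either way.
Best response: 0.

0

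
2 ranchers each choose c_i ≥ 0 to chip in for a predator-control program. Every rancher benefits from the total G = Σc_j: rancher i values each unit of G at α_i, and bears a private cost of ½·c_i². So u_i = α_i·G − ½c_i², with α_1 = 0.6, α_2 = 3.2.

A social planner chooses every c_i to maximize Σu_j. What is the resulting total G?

7.6

Planner FOC: ∂(Σu_j)/∂c_i = (Σα_j) − c_i = 0, so c_i^SO = Σα_j = 3.8 for every i; G^SO = 7.6.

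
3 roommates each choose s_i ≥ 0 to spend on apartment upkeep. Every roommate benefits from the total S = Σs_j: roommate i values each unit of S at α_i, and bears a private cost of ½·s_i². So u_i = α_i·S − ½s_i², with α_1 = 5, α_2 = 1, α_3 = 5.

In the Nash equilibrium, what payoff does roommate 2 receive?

Roommate i's FOC: ∂u_i/∂s_i = α_i − s_i = 0, so s_i* = α_i.
NE contributions = (5, 1, 5); S = 11.
u_2 = α_2·S − ½·(s_2)² = 1·11 − ½·1² = 10.5.

10.5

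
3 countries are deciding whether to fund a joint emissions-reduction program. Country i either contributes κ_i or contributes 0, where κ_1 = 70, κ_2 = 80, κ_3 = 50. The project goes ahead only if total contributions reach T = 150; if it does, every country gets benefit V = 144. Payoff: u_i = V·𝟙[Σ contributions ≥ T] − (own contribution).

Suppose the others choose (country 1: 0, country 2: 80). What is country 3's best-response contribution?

0

Others' total = 80. Even contributing 50 gives 130 < 150: no benefit either way.
Best response: 0.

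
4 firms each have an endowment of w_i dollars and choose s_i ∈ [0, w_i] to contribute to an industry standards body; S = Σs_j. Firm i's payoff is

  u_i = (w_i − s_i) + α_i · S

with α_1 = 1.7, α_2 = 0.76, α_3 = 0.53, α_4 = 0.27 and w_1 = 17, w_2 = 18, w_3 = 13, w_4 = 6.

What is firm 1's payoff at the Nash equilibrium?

28.9

∂u_i/∂s_i = α_i − 1, so firm i contributes w_i if α_i > 1, else 0.
α_i > 1 for i ∈ {1}; NE contributions (17, 0, 0, 0), S = 17.
u_1 = (17 − 17) + 1.7·17 = 28.9.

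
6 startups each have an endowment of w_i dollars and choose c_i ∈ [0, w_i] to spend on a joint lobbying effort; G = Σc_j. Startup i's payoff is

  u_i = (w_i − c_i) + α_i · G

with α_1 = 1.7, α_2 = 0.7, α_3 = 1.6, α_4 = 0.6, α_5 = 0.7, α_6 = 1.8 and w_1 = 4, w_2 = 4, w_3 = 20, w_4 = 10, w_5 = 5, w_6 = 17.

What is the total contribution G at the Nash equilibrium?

41

∂u_i/∂c_i = α_i − 1, so startup i contributes w_i if α_i > 1, else 0.
α_i > 1 for i ∈ {1, 3, 6}; NE contributions (4, 0, 20, 0, 0, 17), G = 41.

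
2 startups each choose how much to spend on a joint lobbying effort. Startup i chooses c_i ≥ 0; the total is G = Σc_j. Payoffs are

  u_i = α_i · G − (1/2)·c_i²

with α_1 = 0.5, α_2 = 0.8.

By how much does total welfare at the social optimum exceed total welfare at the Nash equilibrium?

0.445

Startup i's FOC: ∂u_i/∂c_i = α_i − c_i = 0, so c_i* = α_i.
NE contributions = (0.5, 0.8); G = 1.3.
W^NE = (Σα)·G − ½Σα_i² = 1.3² − ½·0.89 = 1.245.
Planner sets c_i = Σα_j = 1.3 for every i, so G^SO = 2·1.3 = 2.6.
W^SO = (Σα)·G^SO − ½·2·(Σα)² = (2/2)·1.3² = 1.69.
Deadweight loss = W^SO − W^NE = 0.445.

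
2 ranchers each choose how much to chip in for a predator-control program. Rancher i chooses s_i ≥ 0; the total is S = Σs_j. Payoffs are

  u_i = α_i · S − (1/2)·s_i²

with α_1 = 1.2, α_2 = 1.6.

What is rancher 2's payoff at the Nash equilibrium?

Rancher i's FOC: ∂u_i/∂s_i = α_i − s_i = 0, so s_i* = α_i.
NE contributions = (1.2, 1.6); S = 2.8.
u_2 = α_2·S − ½·(s_2)² = 1.6·2.8 − ½·1.6² = 3.2.

3.2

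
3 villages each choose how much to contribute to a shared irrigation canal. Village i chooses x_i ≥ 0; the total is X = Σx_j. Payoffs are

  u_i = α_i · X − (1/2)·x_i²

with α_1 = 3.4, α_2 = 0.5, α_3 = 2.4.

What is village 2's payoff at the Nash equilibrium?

Village i's FOC: ∂u_i/∂x_i = α_i − x_i = 0, so x_i* = α_i.
NE contributions = (3.4, 0.5, 2.4); X = 6.3.
u_2 = α_2·X − ½·(x_2)² = 0.5·6.3 − ½·0.5² = 3.025.

3.025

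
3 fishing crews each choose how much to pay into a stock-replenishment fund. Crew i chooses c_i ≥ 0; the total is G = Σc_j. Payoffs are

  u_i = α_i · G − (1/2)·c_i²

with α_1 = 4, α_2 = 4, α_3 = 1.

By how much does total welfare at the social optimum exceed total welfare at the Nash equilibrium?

Crew i's FOC: ∂u_i/∂c_i = α_i − c_i = 0, so c_i* = α_i.
NE contributions = (4, 4, 1); G = 9.
W^NE = (Σα)·G − ½Σα_i² = 9² − ½·33 = 64.5.
Planner sets c_i = Σα_j = 9 for every i, so G^SO = 3·9 = 27.
W^SO = (Σα)·G^SO − ½·3·(Σα)² = (3/2)·9² = 121.5.
Deadweight loss = W^SO − W^NE = 57.

57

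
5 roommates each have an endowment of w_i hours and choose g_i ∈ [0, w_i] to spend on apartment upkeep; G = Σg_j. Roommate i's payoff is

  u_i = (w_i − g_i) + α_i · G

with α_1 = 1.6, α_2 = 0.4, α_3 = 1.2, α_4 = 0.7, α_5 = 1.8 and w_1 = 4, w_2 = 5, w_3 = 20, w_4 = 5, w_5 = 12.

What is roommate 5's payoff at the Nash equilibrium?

∂u_i/∂g_i = α_i − 1, so roommate i contributes w_i if α_i > 1, else 0.
α_i > 1 for i ∈ {1, 3, 5}; NE contributions (4, 0, 20, 0, 12), G = 36.
u_5 = (12 − 12) + 1.8·36 = 64.8.

64.8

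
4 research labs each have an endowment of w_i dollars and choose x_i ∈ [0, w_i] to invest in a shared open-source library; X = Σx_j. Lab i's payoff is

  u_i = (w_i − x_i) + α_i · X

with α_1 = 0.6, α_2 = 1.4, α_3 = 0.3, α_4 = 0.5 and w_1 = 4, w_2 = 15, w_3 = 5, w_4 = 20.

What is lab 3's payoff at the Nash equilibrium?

9.5

∂u_i/∂x_i = α_i − 1, so lab i contributes w_i if α_i > 1, else 0.
α_i > 1 for i ∈ {2}; NE contributions (0, 15, 0, 0), X = 15.
u_3 = (5 − 0) + 0.3·15 = 9.5.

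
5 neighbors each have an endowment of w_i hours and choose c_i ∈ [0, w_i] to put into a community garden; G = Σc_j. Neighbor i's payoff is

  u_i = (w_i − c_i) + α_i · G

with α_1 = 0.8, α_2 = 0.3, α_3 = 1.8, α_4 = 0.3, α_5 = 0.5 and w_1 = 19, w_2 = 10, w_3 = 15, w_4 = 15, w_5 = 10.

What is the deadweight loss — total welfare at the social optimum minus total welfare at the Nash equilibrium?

145.8

∂u_i/∂c_i = α_i − 1, so neighbor i contributes w_i if α_i > 1, else 0.
α_i > 1 for i ∈ {3}; NE contributions (0, 0, 15, 0, 0), G = 15.
W^NE = Σw_i − G^NE + (Σα_i)·G^NE = 69 + 2.7·15 = 109.5.
Planner: ∂(Σu_j)/∂c_i = Σα_j − 1 = 2.7 > 0, so everyone contributes w_i; G^SO = 69, W^SO = 69 + 2.7·69 = 255.3.
Deadweight loss = 145.8.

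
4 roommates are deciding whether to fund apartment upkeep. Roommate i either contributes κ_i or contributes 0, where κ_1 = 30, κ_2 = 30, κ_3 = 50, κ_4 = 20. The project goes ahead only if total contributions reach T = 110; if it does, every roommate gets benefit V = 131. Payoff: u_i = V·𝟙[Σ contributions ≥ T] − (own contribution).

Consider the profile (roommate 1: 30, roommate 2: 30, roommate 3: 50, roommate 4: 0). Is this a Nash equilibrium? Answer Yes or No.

Total = 110 ≥ 110: provided.
Roommate 1 (pledges 30, payoff 101): dropping to 0 → total 80, payoff 0. No gain.
Roommate 2 (pledges 30, payoff 101): dropping to 0 → total 80, payoff 0. No gain.
Roommate 3 (pledges 50, payoff 81): dropping to 0 → total 60, payoff 0. No gain.
Roommate 4 (pledges 0, payoff 131): pledging 20 → total 130, payoff 111. No gain.

Yes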